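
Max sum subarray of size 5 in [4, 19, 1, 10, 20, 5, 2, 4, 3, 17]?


[0:5]: 54
[1:6]: 55
[2:7]: 38
[3:8]: 41
[4:9]: 34
[5:10]: 31

Max: 55 at [1:6]


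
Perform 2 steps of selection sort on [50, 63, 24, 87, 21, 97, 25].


Initial: [50, 63, 24, 87, 21, 97, 25]
Step 1: min=21 at 4
  Swap: [21, 63, 24, 87, 50, 97, 25]
Step 2: min=24 at 2
  Swap: [21, 24, 63, 87, 50, 97, 25]

After 2 steps: [21, 24, 63, 87, 50, 97, 25]


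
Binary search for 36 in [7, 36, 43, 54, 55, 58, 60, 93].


Step 1: lo=0, hi=7, mid=3, val=54
Step 2: lo=0, hi=2, mid=1, val=36

Found at index 1


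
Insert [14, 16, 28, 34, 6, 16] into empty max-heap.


Insert 14: [14]
Insert 16: [16, 14]
Insert 28: [28, 14, 16]
Insert 34: [34, 28, 16, 14]
Insert 6: [34, 28, 16, 14, 6]
Insert 16: [34, 28, 16, 14, 6, 16]

Final heap: [34, 28, 16, 14, 6, 16]


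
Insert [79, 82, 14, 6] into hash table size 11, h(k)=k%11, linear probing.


Insert 79: h=2 -> slot 2
Insert 82: h=5 -> slot 5
Insert 14: h=3 -> slot 3
Insert 6: h=6 -> slot 6

Table: [None, None, 79, 14, None, 82, 6, None, None, None, None]


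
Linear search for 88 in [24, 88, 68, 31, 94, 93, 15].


i=0: 24!=88
i=1: 88==88 found!

Found at 1, 2 comps


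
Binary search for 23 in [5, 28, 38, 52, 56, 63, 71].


Step 1: lo=0, hi=6, mid=3, val=52
Step 2: lo=0, hi=2, mid=1, val=28
Step 3: lo=0, hi=0, mid=0, val=5

Not found


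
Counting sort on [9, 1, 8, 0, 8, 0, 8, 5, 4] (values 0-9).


Input: [9, 1, 8, 0, 8, 0, 8, 5, 4]
Counts: [2, 1, 0, 0, 1, 1, 0, 0, 3, 1]

Sorted: [0, 0, 1, 4, 5, 8, 8, 8, 9]


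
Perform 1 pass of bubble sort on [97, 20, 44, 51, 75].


Initial: [97, 20, 44, 51, 75]
Pass 1: [20, 44, 51, 75, 97] (4 swaps)

After 1 pass: [20, 44, 51, 75, 97]


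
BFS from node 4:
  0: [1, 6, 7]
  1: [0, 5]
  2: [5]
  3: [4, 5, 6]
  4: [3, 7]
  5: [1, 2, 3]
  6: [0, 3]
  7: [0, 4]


Visit 4, enqueue [3, 7]
Visit 3, enqueue [5, 6]
Visit 7, enqueue [0]
Visit 5, enqueue [1, 2]
Visit 6, enqueue []
Visit 0, enqueue []
Visit 1, enqueue []
Visit 2, enqueue []

BFS order: [4, 3, 7, 5, 6, 0, 1, 2]


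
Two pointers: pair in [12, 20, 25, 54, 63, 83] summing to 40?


lo=0(12)+hi=5(83)=95
lo=0(12)+hi=4(63)=75
lo=0(12)+hi=3(54)=66
lo=0(12)+hi=2(25)=37
lo=1(20)+hi=2(25)=45

No pair found


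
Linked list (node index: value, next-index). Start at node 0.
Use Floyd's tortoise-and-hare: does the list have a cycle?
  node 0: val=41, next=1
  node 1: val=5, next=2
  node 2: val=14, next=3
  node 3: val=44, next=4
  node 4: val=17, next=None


Floyd's tortoise (slow, +1) and hare (fast, +2):
  init: slow=0, fast=0
  step 1: slow=1, fast=2
  step 2: slow=2, fast=4
  step 3: fast -> None, no cycle

Cycle: no


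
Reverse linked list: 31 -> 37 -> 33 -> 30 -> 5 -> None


Step 1: curr=31, set curr.next=prev(None) | reversed so far: 31
Step 2: curr=37, set curr.next=prev(31) | reversed so far: 37 -> 31
Step 3: curr=33, set curr.next=prev(37) | reversed so far: 33 -> 37 -> 31
Step 4: curr=30, set curr.next=prev(33) | reversed so far: 30 -> 33 -> 37 -> 31
Step 5: curr=5, set curr.next=prev(30) | reversed so far: 5 -> 30 -> 33 -> 37 -> 31

5 -> 30 -> 33 -> 37 -> 31 -> None


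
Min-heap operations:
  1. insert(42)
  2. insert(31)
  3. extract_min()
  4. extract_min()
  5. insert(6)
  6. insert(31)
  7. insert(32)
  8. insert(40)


insert(42) -> [42]
insert(31) -> [31, 42]
extract_min()->31, [42]
extract_min()->42, []
insert(6) -> [6]
insert(31) -> [6, 31]
insert(32) -> [6, 31, 32]
insert(40) -> [6, 31, 32, 40]

Final heap: [6, 31, 32, 40]


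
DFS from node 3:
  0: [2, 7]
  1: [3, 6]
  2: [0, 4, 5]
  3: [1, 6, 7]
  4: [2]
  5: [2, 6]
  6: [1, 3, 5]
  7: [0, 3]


Visit 3, push [7, 6, 1]
Visit 1, push [6]
Visit 6, push [5]
Visit 5, push [2]
Visit 2, push [4, 0]
Visit 0, push [7]
Visit 7, push []
Visit 4, push []

DFS order: [3, 1, 6, 5, 2, 0, 7, 4]


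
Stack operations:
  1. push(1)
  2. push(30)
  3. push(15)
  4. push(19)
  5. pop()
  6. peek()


push(1) -> [1]
push(30) -> [1, 30]
push(15) -> [1, 30, 15]
push(19) -> [1, 30, 15, 19]
pop()->19, [1, 30, 15]
peek()->15

Final stack: [1, 30, 15]


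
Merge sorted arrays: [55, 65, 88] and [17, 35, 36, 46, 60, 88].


Take 17 from B
Take 35 from B
Take 36 from B
Take 46 from B
Take 55 from A
Take 60 from B
Take 65 from A
Take 88 from A

Merged: [17, 35, 36, 46, 55, 60, 65, 88, 88]


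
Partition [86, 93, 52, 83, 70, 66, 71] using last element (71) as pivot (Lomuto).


Pivot: 71
  52 <= 71: swap -> [52, 93, 86, 83, 70, 66, 71]
  70 <= 71: swap -> [52, 70, 86, 83, 93, 66, 71]
  66 <= 71: swap -> [52, 70, 66, 83, 93, 86, 71]
Place pivot at 3: [52, 70, 66, 71, 93, 86, 83]

Partitioned: [52, 70, 66, 71, 93, 86, 83]


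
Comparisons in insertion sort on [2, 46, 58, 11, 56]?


Algorithm: insertion sort
Input: [2, 46, 58, 11, 56]
Sorted: [2, 11, 46, 56, 58]

7


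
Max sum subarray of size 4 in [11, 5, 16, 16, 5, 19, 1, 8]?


[0:4]: 48
[1:5]: 42
[2:6]: 56
[3:7]: 41
[4:8]: 33

Max: 56 at [2:6]


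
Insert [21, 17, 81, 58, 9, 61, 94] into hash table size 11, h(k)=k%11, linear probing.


Insert 21: h=10 -> slot 10
Insert 17: h=6 -> slot 6
Insert 81: h=4 -> slot 4
Insert 58: h=3 -> slot 3
Insert 9: h=9 -> slot 9
Insert 61: h=6, 1 probes -> slot 7
Insert 94: h=6, 2 probes -> slot 8

Table: [None, None, None, 58, 81, None, 17, 61, 94, 9, 21]


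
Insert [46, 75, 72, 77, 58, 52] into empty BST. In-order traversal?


Insert 46: root
Insert 75: R from 46
Insert 72: R from 46 -> L from 75
Insert 77: R from 46 -> R from 75
Insert 58: R from 46 -> L from 75 -> L from 72
Insert 52: R from 46 -> L from 75 -> L from 72 -> L from 58

In-order: [46, 52, 58, 72, 75, 77]


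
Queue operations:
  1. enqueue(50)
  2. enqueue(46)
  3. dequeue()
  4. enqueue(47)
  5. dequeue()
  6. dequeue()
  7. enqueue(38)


enqueue(50) -> [50]
enqueue(46) -> [50, 46]
dequeue()->50, [46]
enqueue(47) -> [46, 47]
dequeue()->46, [47]
dequeue()->47, []
enqueue(38) -> [38]

Final queue: [38]


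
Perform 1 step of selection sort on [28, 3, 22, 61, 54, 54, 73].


Initial: [28, 3, 22, 61, 54, 54, 73]
Step 1: min=3 at 1
  Swap: [3, 28, 22, 61, 54, 54, 73]

After 1 step: [3, 28, 22, 61, 54, 54, 73]


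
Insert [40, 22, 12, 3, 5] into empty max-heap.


Insert 40: [40]
Insert 22: [40, 22]
Insert 12: [40, 22, 12]
Insert 3: [40, 22, 12, 3]
Insert 5: [40, 22, 12, 3, 5]

Final heap: [40, 22, 12, 3, 5]


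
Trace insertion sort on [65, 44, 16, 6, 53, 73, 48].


Initial: [65, 44, 16, 6, 53, 73, 48]
Insert 44: [44, 65, 16, 6, 53, 73, 48]
Insert 16: [16, 44, 65, 6, 53, 73, 48]
Insert 6: [6, 16, 44, 65, 53, 73, 48]
Insert 53: [6, 16, 44, 53, 65, 73, 48]
Insert 73: [6, 16, 44, 53, 65, 73, 48]
Insert 48: [6, 16, 44, 48, 53, 65, 73]

Sorted: [6, 16, 44, 48, 53, 65, 73]


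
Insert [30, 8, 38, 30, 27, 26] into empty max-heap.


Insert 30: [30]
Insert 8: [30, 8]
Insert 38: [38, 8, 30]
Insert 30: [38, 30, 30, 8]
Insert 27: [38, 30, 30, 8, 27]
Insert 26: [38, 30, 30, 8, 27, 26]

Final heap: [38, 30, 30, 8, 27, 26]


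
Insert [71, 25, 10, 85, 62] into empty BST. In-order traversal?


Insert 71: root
Insert 25: L from 71
Insert 10: L from 71 -> L from 25
Insert 85: R from 71
Insert 62: L from 71 -> R from 25

In-order: [10, 25, 62, 71, 85]


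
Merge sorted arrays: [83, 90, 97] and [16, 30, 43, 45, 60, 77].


Take 16 from B
Take 30 from B
Take 43 from B
Take 45 from B
Take 60 from B
Take 77 from B

Merged: [16, 30, 43, 45, 60, 77, 83, 90, 97]


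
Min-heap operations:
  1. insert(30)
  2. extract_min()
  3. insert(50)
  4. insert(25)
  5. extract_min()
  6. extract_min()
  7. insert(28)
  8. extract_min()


insert(30) -> [30]
extract_min()->30, []
insert(50) -> [50]
insert(25) -> [25, 50]
extract_min()->25, [50]
extract_min()->50, []
insert(28) -> [28]
extract_min()->28, []

Final heap: []


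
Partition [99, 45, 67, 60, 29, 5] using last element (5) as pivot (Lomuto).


Pivot: 5
Place pivot at 0: [5, 45, 67, 60, 29, 99]

Partitioned: [5, 45, 67, 60, 29, 99]


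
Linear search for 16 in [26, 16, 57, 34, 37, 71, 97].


i=0: 26!=16
i=1: 16==16 found!

Found at 1, 2 comps


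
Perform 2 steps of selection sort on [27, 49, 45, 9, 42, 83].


Initial: [27, 49, 45, 9, 42, 83]
Step 1: min=9 at 3
  Swap: [9, 49, 45, 27, 42, 83]
Step 2: min=27 at 3
  Swap: [9, 27, 45, 49, 42, 83]

After 2 steps: [9, 27, 45, 49, 42, 83]


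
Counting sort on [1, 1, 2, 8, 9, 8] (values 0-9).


Input: [1, 1, 2, 8, 9, 8]
Counts: [0, 2, 1, 0, 0, 0, 0, 0, 2, 1]

Sorted: [1, 1, 2, 8, 8, 9]


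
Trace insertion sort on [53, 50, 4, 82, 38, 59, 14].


Initial: [53, 50, 4, 82, 38, 59, 14]
Insert 50: [50, 53, 4, 82, 38, 59, 14]
Insert 4: [4, 50, 53, 82, 38, 59, 14]
Insert 82: [4, 50, 53, 82, 38, 59, 14]
Insert 38: [4, 38, 50, 53, 82, 59, 14]
Insert 59: [4, 38, 50, 53, 59, 82, 14]
Insert 14: [4, 14, 38, 50, 53, 59, 82]

Sorted: [4, 14, 38, 50, 53, 59, 82]


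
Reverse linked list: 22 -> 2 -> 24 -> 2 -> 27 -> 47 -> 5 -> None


Step 1: curr=22, set curr.next=prev(None) | reversed so far: 22
Step 2: curr=2, set curr.next=prev(22) | reversed so far: 2 -> 22
Step 3: curr=24, set curr.next=prev(2) | reversed so far: 24 -> 2 -> 22
Step 4: curr=2, set curr.next=prev(24) | reversed so far: 2 -> 24 -> 2 -> 22
Step 5: curr=27, set curr.next=prev(2) | reversed so far: 27 -> 2 -> 24 -> 2 -> 22
Step 6: curr=47, set curr.next=prev(27) | reversed so far: 47 -> 27 -> 2 -> 24 -> 2 -> 22
Step 7: curr=5, set curr.next=prev(47) | reversed so far: 5 -> 47 -> 27 -> 2 -> 24 -> 2 -> 22

5 -> 47 -> 27 -> 2 -> 24 -> 2 -> 22 -> None


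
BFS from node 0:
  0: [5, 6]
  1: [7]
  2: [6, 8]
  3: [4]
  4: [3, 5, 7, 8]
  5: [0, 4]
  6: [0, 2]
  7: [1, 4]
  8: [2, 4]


Visit 0, enqueue [5, 6]
Visit 5, enqueue [4]
Visit 6, enqueue [2]
Visit 4, enqueue [3, 7, 8]
Visit 2, enqueue []
Visit 3, enqueue []
Visit 7, enqueue [1]
Visit 8, enqueue []
Visit 1, enqueue []

BFS order: [0, 5, 6, 4, 2, 3, 7, 8, 1]


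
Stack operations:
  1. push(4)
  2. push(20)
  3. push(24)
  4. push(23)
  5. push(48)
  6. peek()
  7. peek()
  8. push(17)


push(4) -> [4]
push(20) -> [4, 20]
push(24) -> [4, 20, 24]
push(23) -> [4, 20, 24, 23]
push(48) -> [4, 20, 24, 23, 48]
peek()->48
peek()->48
push(17) -> [4, 20, 24, 23, 48, 17]

Final stack: [4, 20, 24, 23, 48, 17]


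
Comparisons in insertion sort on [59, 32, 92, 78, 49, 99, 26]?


Algorithm: insertion sort
Input: [59, 32, 92, 78, 49, 99, 26]
Sorted: [26, 32, 49, 59, 78, 92, 99]

15


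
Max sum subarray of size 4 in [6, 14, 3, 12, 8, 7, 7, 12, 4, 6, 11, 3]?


[0:4]: 35
[1:5]: 37
[2:6]: 30
[3:7]: 34
[4:8]: 34
[5:9]: 30
[6:10]: 29
[7:11]: 33
[8:12]: 24

Max: 37 at [1:5]


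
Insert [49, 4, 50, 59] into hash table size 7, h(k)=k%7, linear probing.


Insert 49: h=0 -> slot 0
Insert 4: h=4 -> slot 4
Insert 50: h=1 -> slot 1
Insert 59: h=3 -> slot 3

Table: [49, 50, None, 59, 4, None, None]


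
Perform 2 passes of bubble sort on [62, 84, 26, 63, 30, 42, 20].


Initial: [62, 84, 26, 63, 30, 42, 20]
Pass 1: [62, 26, 63, 30, 42, 20, 84] (5 swaps)
Pass 2: [26, 62, 30, 42, 20, 63, 84] (4 swaps)

After 2 passes: [26, 62, 30, 42, 20, 63, 84]


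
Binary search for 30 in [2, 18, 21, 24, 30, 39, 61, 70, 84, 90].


Step 1: lo=0, hi=9, mid=4, val=30

Found at index 4


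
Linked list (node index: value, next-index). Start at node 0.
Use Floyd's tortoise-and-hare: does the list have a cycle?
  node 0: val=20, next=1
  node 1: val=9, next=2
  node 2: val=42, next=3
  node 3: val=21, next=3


Floyd's tortoise (slow, +1) and hare (fast, +2):
  init: slow=0, fast=0
  step 1: slow=1, fast=2
  step 2: slow=2, fast=3
  step 3: slow=3, fast=3
  slow == fast at node 3: cycle detected

Cycle: yes


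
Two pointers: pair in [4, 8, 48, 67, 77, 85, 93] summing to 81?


lo=0(4)+hi=6(93)=97
lo=0(4)+hi=5(85)=89
lo=0(4)+hi=4(77)=81

Yes: 4+77=81


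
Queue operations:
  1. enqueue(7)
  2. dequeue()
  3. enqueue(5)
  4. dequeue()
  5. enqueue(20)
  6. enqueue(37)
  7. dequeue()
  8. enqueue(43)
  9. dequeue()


enqueue(7) -> [7]
dequeue()->7, []
enqueue(5) -> [5]
dequeue()->5, []
enqueue(20) -> [20]
enqueue(37) -> [20, 37]
dequeue()->20, [37]
enqueue(43) -> [37, 43]
dequeue()->37, [43]

Final queue: [43]


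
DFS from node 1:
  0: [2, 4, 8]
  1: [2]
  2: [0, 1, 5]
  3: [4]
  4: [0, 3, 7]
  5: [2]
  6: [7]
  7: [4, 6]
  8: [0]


Visit 1, push [2]
Visit 2, push [5, 0]
Visit 0, push [8, 4]
Visit 4, push [7, 3]
Visit 3, push []
Visit 7, push [6]
Visit 6, push []
Visit 8, push []
Visit 5, push []

DFS order: [1, 2, 0, 4, 3, 7, 6, 8, 5]


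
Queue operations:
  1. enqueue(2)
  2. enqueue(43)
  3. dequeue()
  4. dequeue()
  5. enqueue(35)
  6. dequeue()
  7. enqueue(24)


enqueue(2) -> [2]
enqueue(43) -> [2, 43]
dequeue()->2, [43]
dequeue()->43, []
enqueue(35) -> [35]
dequeue()->35, []
enqueue(24) -> [24]

Final queue: [24]


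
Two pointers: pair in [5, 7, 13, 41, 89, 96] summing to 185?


lo=0(5)+hi=5(96)=101
lo=1(7)+hi=5(96)=103
lo=2(13)+hi=5(96)=109
lo=3(41)+hi=5(96)=137
lo=4(89)+hi=5(96)=185

Yes: 89+96=185


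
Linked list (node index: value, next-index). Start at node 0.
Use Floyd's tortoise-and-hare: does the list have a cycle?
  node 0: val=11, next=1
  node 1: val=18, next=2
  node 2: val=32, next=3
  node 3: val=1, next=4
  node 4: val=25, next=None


Floyd's tortoise (slow, +1) and hare (fast, +2):
  init: slow=0, fast=0
  step 1: slow=1, fast=2
  step 2: slow=2, fast=4
  step 3: fast -> None, no cycle

Cycle: no


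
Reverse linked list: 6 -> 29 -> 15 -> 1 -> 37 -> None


Step 1: curr=6, set curr.next=prev(None) | reversed so far: 6
Step 2: curr=29, set curr.next=prev(6) | reversed so far: 29 -> 6
Step 3: curr=15, set curr.next=prev(29) | reversed so far: 15 -> 29 -> 6
Step 4: curr=1, set curr.next=prev(15) | reversed so far: 1 -> 15 -> 29 -> 6
Step 5: curr=37, set curr.next=prev(1) | reversed so far: 37 -> 1 -> 15 -> 29 -> 6

37 -> 1 -> 15 -> 29 -> 6 -> None


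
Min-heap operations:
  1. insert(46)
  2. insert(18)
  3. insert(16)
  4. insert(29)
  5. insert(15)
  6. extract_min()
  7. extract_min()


insert(46) -> [46]
insert(18) -> [18, 46]
insert(16) -> [16, 46, 18]
insert(29) -> [16, 29, 18, 46]
insert(15) -> [15, 16, 18, 46, 29]
extract_min()->15, [16, 29, 18, 46]
extract_min()->16, [18, 29, 46]

Final heap: [18, 29, 46]


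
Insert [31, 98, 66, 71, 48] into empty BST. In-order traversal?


Insert 31: root
Insert 98: R from 31
Insert 66: R from 31 -> L from 98
Insert 71: R from 31 -> L from 98 -> R from 66
Insert 48: R from 31 -> L from 98 -> L from 66

In-order: [31, 48, 66, 71, 98]


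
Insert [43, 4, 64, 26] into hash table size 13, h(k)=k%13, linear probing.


Insert 43: h=4 -> slot 4
Insert 4: h=4, 1 probes -> slot 5
Insert 64: h=12 -> slot 12
Insert 26: h=0 -> slot 0

Table: [26, None, None, None, 43, 4, None, None, None, None, None, None, 64]


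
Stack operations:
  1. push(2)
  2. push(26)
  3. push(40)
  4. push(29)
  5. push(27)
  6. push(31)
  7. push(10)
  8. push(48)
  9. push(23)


push(2) -> [2]
push(26) -> [2, 26]
push(40) -> [2, 26, 40]
push(29) -> [2, 26, 40, 29]
push(27) -> [2, 26, 40, 29, 27]
push(31) -> [2, 26, 40, 29, 27, 31]
push(10) -> [2, 26, 40, 29, 27, 31, 10]
push(48) -> [2, 26, 40, 29, 27, 31, 10, 48]
push(23) -> [2, 26, 40, 29, 27, 31, 10, 48, 23]

Final stack: [2, 26, 40, 29, 27, 31, 10, 48, 23]


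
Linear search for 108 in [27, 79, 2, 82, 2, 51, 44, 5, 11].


i=0: 27!=108
i=1: 79!=108
i=2: 2!=108
i=3: 82!=108
i=4: 2!=108
i=5: 51!=108
i=6: 44!=108
i=7: 5!=108
i=8: 11!=108

Not found, 9 comps


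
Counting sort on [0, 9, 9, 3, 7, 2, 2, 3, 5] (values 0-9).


Input: [0, 9, 9, 3, 7, 2, 2, 3, 5]
Counts: [1, 0, 2, 2, 0, 1, 0, 1, 0, 2]

Sorted: [0, 2, 2, 3, 3, 5, 7, 9, 9]


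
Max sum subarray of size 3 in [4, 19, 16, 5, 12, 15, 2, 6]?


[0:3]: 39
[1:4]: 40
[2:5]: 33
[3:6]: 32
[4:7]: 29
[5:8]: 23

Max: 40 at [1:4]


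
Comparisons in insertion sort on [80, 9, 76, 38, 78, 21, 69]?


Algorithm: insertion sort
Input: [80, 9, 76, 38, 78, 21, 69]
Sorted: [9, 21, 38, 69, 76, 78, 80]

17


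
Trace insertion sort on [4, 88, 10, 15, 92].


Initial: [4, 88, 10, 15, 92]
Insert 88: [4, 88, 10, 15, 92]
Insert 10: [4, 10, 88, 15, 92]
Insert 15: [4, 10, 15, 88, 92]
Insert 92: [4, 10, 15, 88, 92]

Sorted: [4, 10, 15, 88, 92]


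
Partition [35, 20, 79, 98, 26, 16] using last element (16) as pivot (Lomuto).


Pivot: 16
Place pivot at 0: [16, 20, 79, 98, 26, 35]

Partitioned: [16, 20, 79, 98, 26, 35]


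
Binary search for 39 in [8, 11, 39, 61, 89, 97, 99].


Step 1: lo=0, hi=6, mid=3, val=61
Step 2: lo=0, hi=2, mid=1, val=11
Step 3: lo=2, hi=2, mid=2, val=39

Found at index 2


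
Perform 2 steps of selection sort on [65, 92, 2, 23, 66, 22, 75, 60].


Initial: [65, 92, 2, 23, 66, 22, 75, 60]
Step 1: min=2 at 2
  Swap: [2, 92, 65, 23, 66, 22, 75, 60]
Step 2: min=22 at 5
  Swap: [2, 22, 65, 23, 66, 92, 75, 60]

After 2 steps: [2, 22, 65, 23, 66, 92, 75, 60]


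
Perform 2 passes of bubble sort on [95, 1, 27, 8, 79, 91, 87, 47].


Initial: [95, 1, 27, 8, 79, 91, 87, 47]
Pass 1: [1, 27, 8, 79, 91, 87, 47, 95] (7 swaps)
Pass 2: [1, 8, 27, 79, 87, 47, 91, 95] (3 swaps)

After 2 passes: [1, 8, 27, 79, 87, 47, 91, 95]


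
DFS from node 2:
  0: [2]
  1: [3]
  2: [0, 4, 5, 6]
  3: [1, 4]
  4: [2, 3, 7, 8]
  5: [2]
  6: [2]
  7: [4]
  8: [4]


Visit 2, push [6, 5, 4, 0]
Visit 0, push []
Visit 4, push [8, 7, 3]
Visit 3, push [1]
Visit 1, push []
Visit 7, push []
Visit 8, push []
Visit 5, push []
Visit 6, push []

DFS order: [2, 0, 4, 3, 1, 7, 8, 5, 6]


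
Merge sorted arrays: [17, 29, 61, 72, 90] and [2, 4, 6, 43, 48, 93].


Take 2 from B
Take 4 from B
Take 6 from B
Take 17 from A
Take 29 from A
Take 43 from B
Take 48 from B
Take 61 from A
Take 72 from A
Take 90 from A

Merged: [2, 4, 6, 17, 29, 43, 48, 61, 72, 90, 93]


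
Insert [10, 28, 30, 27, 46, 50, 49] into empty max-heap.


Insert 10: [10]
Insert 28: [28, 10]
Insert 30: [30, 10, 28]
Insert 27: [30, 27, 28, 10]
Insert 46: [46, 30, 28, 10, 27]
Insert 50: [50, 30, 46, 10, 27, 28]
Insert 49: [50, 30, 49, 10, 27, 28, 46]

Final heap: [50, 30, 49, 10, 27, 28, 46]


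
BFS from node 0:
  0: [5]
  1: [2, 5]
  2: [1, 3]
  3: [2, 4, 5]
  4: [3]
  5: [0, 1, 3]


Visit 0, enqueue [5]
Visit 5, enqueue [1, 3]
Visit 1, enqueue [2]
Visit 3, enqueue [4]
Visit 2, enqueue []
Visit 4, enqueue []

BFS order: [0, 5, 1, 3, 2, 4]


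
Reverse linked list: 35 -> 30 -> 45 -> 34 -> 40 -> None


Step 1: curr=35, set curr.next=prev(None) | reversed so far: 35
Step 2: curr=30, set curr.next=prev(35) | reversed so far: 30 -> 35
Step 3: curr=45, set curr.next=prev(30) | reversed so far: 45 -> 30 -> 35
Step 4: curr=34, set curr.next=prev(45) | reversed so far: 34 -> 45 -> 30 -> 35
Step 5: curr=40, set curr.next=prev(34) | reversed so far: 40 -> 34 -> 45 -> 30 -> 35

40 -> 34 -> 45 -> 30 -> 35 -> None


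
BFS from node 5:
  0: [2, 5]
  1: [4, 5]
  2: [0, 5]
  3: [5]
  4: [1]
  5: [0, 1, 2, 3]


Visit 5, enqueue [0, 1, 2, 3]
Visit 0, enqueue []
Visit 1, enqueue [4]
Visit 2, enqueue []
Visit 3, enqueue []
Visit 4, enqueue []

BFS order: [5, 0, 1, 2, 3, 4]


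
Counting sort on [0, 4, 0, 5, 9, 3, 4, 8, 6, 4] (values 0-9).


Input: [0, 4, 0, 5, 9, 3, 4, 8, 6, 4]
Counts: [2, 0, 0, 1, 3, 1, 1, 0, 1, 1]

Sorted: [0, 0, 3, 4, 4, 4, 5, 6, 8, 9]


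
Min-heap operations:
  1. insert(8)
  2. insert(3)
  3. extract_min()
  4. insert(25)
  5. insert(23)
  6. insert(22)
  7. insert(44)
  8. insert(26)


insert(8) -> [8]
insert(3) -> [3, 8]
extract_min()->3, [8]
insert(25) -> [8, 25]
insert(23) -> [8, 25, 23]
insert(22) -> [8, 22, 23, 25]
insert(44) -> [8, 22, 23, 25, 44]
insert(26) -> [8, 22, 23, 25, 44, 26]

Final heap: [8, 22, 23, 25, 44, 26]


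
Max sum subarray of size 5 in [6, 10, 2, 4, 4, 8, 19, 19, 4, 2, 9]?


[0:5]: 26
[1:6]: 28
[2:7]: 37
[3:8]: 54
[4:9]: 54
[5:10]: 52
[6:11]: 53

Max: 54 at [3:8]


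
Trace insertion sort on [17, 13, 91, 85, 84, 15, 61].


Initial: [17, 13, 91, 85, 84, 15, 61]
Insert 13: [13, 17, 91, 85, 84, 15, 61]
Insert 91: [13, 17, 91, 85, 84, 15, 61]
Insert 85: [13, 17, 85, 91, 84, 15, 61]
Insert 84: [13, 17, 84, 85, 91, 15, 61]
Insert 15: [13, 15, 17, 84, 85, 91, 61]
Insert 61: [13, 15, 17, 61, 84, 85, 91]

Sorted: [13, 15, 17, 61, 84, 85, 91]


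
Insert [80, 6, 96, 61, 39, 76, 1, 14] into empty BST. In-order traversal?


Insert 80: root
Insert 6: L from 80
Insert 96: R from 80
Insert 61: L from 80 -> R from 6
Insert 39: L from 80 -> R from 6 -> L from 61
Insert 76: L from 80 -> R from 6 -> R from 61
Insert 1: L from 80 -> L from 6
Insert 14: L from 80 -> R from 6 -> L from 61 -> L from 39

In-order: [1, 6, 14, 39, 61, 76, 80, 96]


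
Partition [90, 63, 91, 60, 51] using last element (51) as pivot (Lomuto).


Pivot: 51
Place pivot at 0: [51, 63, 91, 60, 90]

Partitioned: [51, 63, 91, 60, 90]


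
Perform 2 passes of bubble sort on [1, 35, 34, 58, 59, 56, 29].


Initial: [1, 35, 34, 58, 59, 56, 29]
Pass 1: [1, 34, 35, 58, 56, 29, 59] (3 swaps)
Pass 2: [1, 34, 35, 56, 29, 58, 59] (2 swaps)

After 2 passes: [1, 34, 35, 56, 29, 58, 59]


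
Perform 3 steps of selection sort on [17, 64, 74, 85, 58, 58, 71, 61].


Initial: [17, 64, 74, 85, 58, 58, 71, 61]
Step 1: min=17 at 0
  Swap: [17, 64, 74, 85, 58, 58, 71, 61]
Step 2: min=58 at 4
  Swap: [17, 58, 74, 85, 64, 58, 71, 61]
Step 3: min=58 at 5
  Swap: [17, 58, 58, 85, 64, 74, 71, 61]

After 3 steps: [17, 58, 58, 85, 64, 74, 71, 61]


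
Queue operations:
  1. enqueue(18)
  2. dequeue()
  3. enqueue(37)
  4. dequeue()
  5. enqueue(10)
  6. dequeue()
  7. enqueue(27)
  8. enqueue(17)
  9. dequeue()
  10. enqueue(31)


enqueue(18) -> [18]
dequeue()->18, []
enqueue(37) -> [37]
dequeue()->37, []
enqueue(10) -> [10]
dequeue()->10, []
enqueue(27) -> [27]
enqueue(17) -> [27, 17]
dequeue()->27, [17]
enqueue(31) -> [17, 31]

Final queue: [17, 31]


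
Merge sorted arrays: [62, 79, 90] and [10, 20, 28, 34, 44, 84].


Take 10 from B
Take 20 from B
Take 28 from B
Take 34 from B
Take 44 from B
Take 62 from A
Take 79 from A
Take 84 from B

Merged: [10, 20, 28, 34, 44, 62, 79, 84, 90]


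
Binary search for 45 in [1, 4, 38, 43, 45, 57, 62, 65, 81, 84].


Step 1: lo=0, hi=9, mid=4, val=45

Found at index 4


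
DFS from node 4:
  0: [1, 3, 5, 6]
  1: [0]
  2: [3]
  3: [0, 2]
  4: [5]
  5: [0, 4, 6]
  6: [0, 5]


Visit 4, push [5]
Visit 5, push [6, 0]
Visit 0, push [6, 3, 1]
Visit 1, push []
Visit 3, push [2]
Visit 2, push []
Visit 6, push []

DFS order: [4, 5, 0, 1, 3, 2, 6]


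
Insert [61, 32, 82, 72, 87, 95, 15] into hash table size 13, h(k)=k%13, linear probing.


Insert 61: h=9 -> slot 9
Insert 32: h=6 -> slot 6
Insert 82: h=4 -> slot 4
Insert 72: h=7 -> slot 7
Insert 87: h=9, 1 probes -> slot 10
Insert 95: h=4, 1 probes -> slot 5
Insert 15: h=2 -> slot 2

Table: [None, None, 15, None, 82, 95, 32, 72, None, 61, 87, None, None]


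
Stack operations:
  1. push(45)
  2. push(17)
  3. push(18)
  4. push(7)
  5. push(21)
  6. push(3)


push(45) -> [45]
push(17) -> [45, 17]
push(18) -> [45, 17, 18]
push(7) -> [45, 17, 18, 7]
push(21) -> [45, 17, 18, 7, 21]
push(3) -> [45, 17, 18, 7, 21, 3]

Final stack: [45, 17, 18, 7, 21, 3]


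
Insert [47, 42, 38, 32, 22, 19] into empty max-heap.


Insert 47: [47]
Insert 42: [47, 42]
Insert 38: [47, 42, 38]
Insert 32: [47, 42, 38, 32]
Insert 22: [47, 42, 38, 32, 22]
Insert 19: [47, 42, 38, 32, 22, 19]

Final heap: [47, 42, 38, 32, 22, 19]


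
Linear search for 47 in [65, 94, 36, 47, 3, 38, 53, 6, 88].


i=0: 65!=47
i=1: 94!=47
i=2: 36!=47
i=3: 47==47 found!

Found at 3, 4 comps


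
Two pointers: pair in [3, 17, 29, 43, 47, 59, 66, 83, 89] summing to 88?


lo=0(3)+hi=8(89)=92
lo=0(3)+hi=7(83)=86
lo=1(17)+hi=7(83)=100
lo=1(17)+hi=6(66)=83
lo=2(29)+hi=6(66)=95
lo=2(29)+hi=5(59)=88

Yes: 29+59=88


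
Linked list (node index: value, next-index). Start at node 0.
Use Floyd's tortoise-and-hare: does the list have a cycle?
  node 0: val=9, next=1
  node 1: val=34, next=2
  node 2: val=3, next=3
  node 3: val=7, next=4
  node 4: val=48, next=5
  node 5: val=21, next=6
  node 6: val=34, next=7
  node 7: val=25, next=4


Floyd's tortoise (slow, +1) and hare (fast, +2):
  init: slow=0, fast=0
  step 1: slow=1, fast=2
  step 2: slow=2, fast=4
  step 3: slow=3, fast=6
  step 4: slow=4, fast=4
  slow == fast at node 4: cycle detected

Cycle: yes


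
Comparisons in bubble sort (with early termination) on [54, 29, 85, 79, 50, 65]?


Algorithm: bubble sort (with early termination)
Input: [54, 29, 85, 79, 50, 65]
Sorted: [29, 50, 54, 65, 79, 85]

14


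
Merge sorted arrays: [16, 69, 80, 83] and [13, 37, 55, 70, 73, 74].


Take 13 from B
Take 16 from A
Take 37 from B
Take 55 from B
Take 69 from A
Take 70 from B
Take 73 from B
Take 74 from B

Merged: [13, 16, 37, 55, 69, 70, 73, 74, 80, 83]


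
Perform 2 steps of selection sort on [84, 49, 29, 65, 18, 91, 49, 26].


Initial: [84, 49, 29, 65, 18, 91, 49, 26]
Step 1: min=18 at 4
  Swap: [18, 49, 29, 65, 84, 91, 49, 26]
Step 2: min=26 at 7
  Swap: [18, 26, 29, 65, 84, 91, 49, 49]

After 2 steps: [18, 26, 29, 65, 84, 91, 49, 49]


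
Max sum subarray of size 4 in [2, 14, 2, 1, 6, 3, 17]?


[0:4]: 19
[1:5]: 23
[2:6]: 12
[3:7]: 27

Max: 27 at [3:7]


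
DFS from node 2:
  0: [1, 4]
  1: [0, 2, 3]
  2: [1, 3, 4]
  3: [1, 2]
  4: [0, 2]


Visit 2, push [4, 3, 1]
Visit 1, push [3, 0]
Visit 0, push [4]
Visit 4, push []
Visit 3, push []

DFS order: [2, 1, 0, 4, 3]


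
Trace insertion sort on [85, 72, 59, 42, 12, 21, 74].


Initial: [85, 72, 59, 42, 12, 21, 74]
Insert 72: [72, 85, 59, 42, 12, 21, 74]
Insert 59: [59, 72, 85, 42, 12, 21, 74]
Insert 42: [42, 59, 72, 85, 12, 21, 74]
Insert 12: [12, 42, 59, 72, 85, 21, 74]
Insert 21: [12, 21, 42, 59, 72, 85, 74]
Insert 74: [12, 21, 42, 59, 72, 74, 85]

Sorted: [12, 21, 42, 59, 72, 74, 85]


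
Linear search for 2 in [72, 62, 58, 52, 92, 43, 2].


i=0: 72!=2
i=1: 62!=2
i=2: 58!=2
i=3: 52!=2
i=4: 92!=2
i=5: 43!=2
i=6: 2==2 found!

Found at 6, 7 comps


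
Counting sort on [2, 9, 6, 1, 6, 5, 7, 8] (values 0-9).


Input: [2, 9, 6, 1, 6, 5, 7, 8]
Counts: [0, 1, 1, 0, 0, 1, 2, 1, 1, 1]

Sorted: [1, 2, 5, 6, 6, 7, 8, 9]


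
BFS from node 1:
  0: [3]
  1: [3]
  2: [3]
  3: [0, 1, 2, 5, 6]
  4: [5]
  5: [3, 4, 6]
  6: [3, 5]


Visit 1, enqueue [3]
Visit 3, enqueue [0, 2, 5, 6]
Visit 0, enqueue []
Visit 2, enqueue []
Visit 5, enqueue [4]
Visit 6, enqueue []
Visit 4, enqueue []

BFS order: [1, 3, 0, 2, 5, 6, 4]


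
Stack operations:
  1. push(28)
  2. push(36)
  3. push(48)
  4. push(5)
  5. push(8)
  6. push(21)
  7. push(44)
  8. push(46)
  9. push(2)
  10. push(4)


push(28) -> [28]
push(36) -> [28, 36]
push(48) -> [28, 36, 48]
push(5) -> [28, 36, 48, 5]
push(8) -> [28, 36, 48, 5, 8]
push(21) -> [28, 36, 48, 5, 8, 21]
push(44) -> [28, 36, 48, 5, 8, 21, 44]
push(46) -> [28, 36, 48, 5, 8, 21, 44, 46]
push(2) -> [28, 36, 48, 5, 8, 21, 44, 46, 2]
push(4) -> [28, 36, 48, 5, 8, 21, 44, 46, 2, 4]

Final stack: [28, 36, 48, 5, 8, 21, 44, 46, 2, 4]


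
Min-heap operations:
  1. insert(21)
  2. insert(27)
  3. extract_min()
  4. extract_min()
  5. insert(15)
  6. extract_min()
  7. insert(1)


insert(21) -> [21]
insert(27) -> [21, 27]
extract_min()->21, [27]
extract_min()->27, []
insert(15) -> [15]
extract_min()->15, []
insert(1) -> [1]

Final heap: [1]


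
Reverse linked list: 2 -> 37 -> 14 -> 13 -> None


Step 1: curr=2, set curr.next=prev(None) | reversed so far: 2
Step 2: curr=37, set curr.next=prev(2) | reversed so far: 37 -> 2
Step 3: curr=14, set curr.next=prev(37) | reversed so far: 14 -> 37 -> 2
Step 4: curr=13, set curr.next=prev(14) | reversed so far: 13 -> 14 -> 37 -> 2

13 -> 14 -> 37 -> 2 -> None


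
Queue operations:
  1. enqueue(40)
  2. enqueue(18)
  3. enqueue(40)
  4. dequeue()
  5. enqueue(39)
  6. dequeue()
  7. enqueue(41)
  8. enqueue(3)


enqueue(40) -> [40]
enqueue(18) -> [40, 18]
enqueue(40) -> [40, 18, 40]
dequeue()->40, [18, 40]
enqueue(39) -> [18, 40, 39]
dequeue()->18, [40, 39]
enqueue(41) -> [40, 39, 41]
enqueue(3) -> [40, 39, 41, 3]

Final queue: [40, 39, 41, 3]


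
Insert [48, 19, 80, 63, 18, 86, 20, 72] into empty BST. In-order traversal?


Insert 48: root
Insert 19: L from 48
Insert 80: R from 48
Insert 63: R from 48 -> L from 80
Insert 18: L from 48 -> L from 19
Insert 86: R from 48 -> R from 80
Insert 20: L from 48 -> R from 19
Insert 72: R from 48 -> L from 80 -> R from 63

In-order: [18, 19, 20, 48, 63, 72, 80, 86]


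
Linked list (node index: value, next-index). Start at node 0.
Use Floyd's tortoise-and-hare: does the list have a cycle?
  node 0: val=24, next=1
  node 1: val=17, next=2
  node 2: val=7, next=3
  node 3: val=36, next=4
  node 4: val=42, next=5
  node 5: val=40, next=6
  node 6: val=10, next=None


Floyd's tortoise (slow, +1) and hare (fast, +2):
  init: slow=0, fast=0
  step 1: slow=1, fast=2
  step 2: slow=2, fast=4
  step 3: slow=3, fast=6
  step 4: fast -> None, no cycle

Cycle: no


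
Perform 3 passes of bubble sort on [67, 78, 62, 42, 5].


Initial: [67, 78, 62, 42, 5]
Pass 1: [67, 62, 42, 5, 78] (3 swaps)
Pass 2: [62, 42, 5, 67, 78] (3 swaps)
Pass 3: [42, 5, 62, 67, 78] (2 swaps)

After 3 passes: [42, 5, 62, 67, 78]


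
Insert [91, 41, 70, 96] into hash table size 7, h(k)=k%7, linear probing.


Insert 91: h=0 -> slot 0
Insert 41: h=6 -> slot 6
Insert 70: h=0, 1 probes -> slot 1
Insert 96: h=5 -> slot 5

Table: [91, 70, None, None, None, 96, 41]


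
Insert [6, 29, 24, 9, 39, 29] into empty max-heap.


Insert 6: [6]
Insert 29: [29, 6]
Insert 24: [29, 6, 24]
Insert 9: [29, 9, 24, 6]
Insert 39: [39, 29, 24, 6, 9]
Insert 29: [39, 29, 29, 6, 9, 24]

Final heap: [39, 29, 29, 6, 9, 24]


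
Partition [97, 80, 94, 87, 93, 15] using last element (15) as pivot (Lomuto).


Pivot: 15
Place pivot at 0: [15, 80, 94, 87, 93, 97]

Partitioned: [15, 80, 94, 87, 93, 97]


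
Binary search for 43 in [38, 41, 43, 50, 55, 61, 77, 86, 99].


Step 1: lo=0, hi=8, mid=4, val=55
Step 2: lo=0, hi=3, mid=1, val=41
Step 3: lo=2, hi=3, mid=2, val=43

Found at index 2


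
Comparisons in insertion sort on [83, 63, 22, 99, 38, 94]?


Algorithm: insertion sort
Input: [83, 63, 22, 99, 38, 94]
Sorted: [22, 38, 63, 83, 94, 99]

10


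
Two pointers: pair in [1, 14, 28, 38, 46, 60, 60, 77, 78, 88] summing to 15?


lo=0(1)+hi=9(88)=89
lo=0(1)+hi=8(78)=79
lo=0(1)+hi=7(77)=78
lo=0(1)+hi=6(60)=61
lo=0(1)+hi=5(60)=61
lo=0(1)+hi=4(46)=47
lo=0(1)+hi=3(38)=39
lo=0(1)+hi=2(28)=29
lo=0(1)+hi=1(14)=15

Yes: 1+14=15


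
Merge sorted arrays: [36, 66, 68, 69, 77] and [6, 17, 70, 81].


Take 6 from B
Take 17 from B
Take 36 from A
Take 66 from A
Take 68 from A
Take 69 from A
Take 70 from B
Take 77 from A

Merged: [6, 17, 36, 66, 68, 69, 70, 77, 81]


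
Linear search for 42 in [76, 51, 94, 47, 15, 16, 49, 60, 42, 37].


i=0: 76!=42
i=1: 51!=42
i=2: 94!=42
i=3: 47!=42
i=4: 15!=42
i=5: 16!=42
i=6: 49!=42
i=7: 60!=42
i=8: 42==42 found!

Found at 8, 9 comps


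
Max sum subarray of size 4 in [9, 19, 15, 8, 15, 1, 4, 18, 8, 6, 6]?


[0:4]: 51
[1:5]: 57
[2:6]: 39
[3:7]: 28
[4:8]: 38
[5:9]: 31
[6:10]: 36
[7:11]: 38

Max: 57 at [1:5]


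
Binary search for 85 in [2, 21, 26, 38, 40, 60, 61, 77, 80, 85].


Step 1: lo=0, hi=9, mid=4, val=40
Step 2: lo=5, hi=9, mid=7, val=77
Step 3: lo=8, hi=9, mid=8, val=80
Step 4: lo=9, hi=9, mid=9, val=85

Found at index 9


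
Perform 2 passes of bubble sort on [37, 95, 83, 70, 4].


Initial: [37, 95, 83, 70, 4]
Pass 1: [37, 83, 70, 4, 95] (3 swaps)
Pass 2: [37, 70, 4, 83, 95] (2 swaps)

After 2 passes: [37, 70, 4, 83, 95]


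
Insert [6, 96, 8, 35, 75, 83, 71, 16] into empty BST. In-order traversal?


Insert 6: root
Insert 96: R from 6
Insert 8: R from 6 -> L from 96
Insert 35: R from 6 -> L from 96 -> R from 8
Insert 75: R from 6 -> L from 96 -> R from 8 -> R from 35
Insert 83: R from 6 -> L from 96 -> R from 8 -> R from 35 -> R from 75
Insert 71: R from 6 -> L from 96 -> R from 8 -> R from 35 -> L from 75
Insert 16: R from 6 -> L from 96 -> R from 8 -> L from 35

In-order: [6, 8, 16, 35, 71, 75, 83, 96]


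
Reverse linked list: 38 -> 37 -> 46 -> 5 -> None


Step 1: curr=38, set curr.next=prev(None) | reversed so far: 38
Step 2: curr=37, set curr.next=prev(38) | reversed so far: 37 -> 38
Step 3: curr=46, set curr.next=prev(37) | reversed so far: 46 -> 37 -> 38
Step 4: curr=5, set curr.next=prev(46) | reversed so far: 5 -> 46 -> 37 -> 38

5 -> 46 -> 37 -> 38 -> None


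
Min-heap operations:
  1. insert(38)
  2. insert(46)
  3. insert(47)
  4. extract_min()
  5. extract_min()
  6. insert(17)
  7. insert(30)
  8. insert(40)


insert(38) -> [38]
insert(46) -> [38, 46]
insert(47) -> [38, 46, 47]
extract_min()->38, [46, 47]
extract_min()->46, [47]
insert(17) -> [17, 47]
insert(30) -> [17, 47, 30]
insert(40) -> [17, 40, 30, 47]

Final heap: [17, 40, 30, 47]


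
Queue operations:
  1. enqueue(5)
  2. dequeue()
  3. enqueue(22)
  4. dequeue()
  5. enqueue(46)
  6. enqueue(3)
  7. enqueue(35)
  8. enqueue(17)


enqueue(5) -> [5]
dequeue()->5, []
enqueue(22) -> [22]
dequeue()->22, []
enqueue(46) -> [46]
enqueue(3) -> [46, 3]
enqueue(35) -> [46, 3, 35]
enqueue(17) -> [46, 3, 35, 17]

Final queue: [46, 3, 35, 17]


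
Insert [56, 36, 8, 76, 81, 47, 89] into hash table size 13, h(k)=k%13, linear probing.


Insert 56: h=4 -> slot 4
Insert 36: h=10 -> slot 10
Insert 8: h=8 -> slot 8
Insert 76: h=11 -> slot 11
Insert 81: h=3 -> slot 3
Insert 47: h=8, 1 probes -> slot 9
Insert 89: h=11, 1 probes -> slot 12

Table: [None, None, None, 81, 56, None, None, None, 8, 47, 36, 76, 89]


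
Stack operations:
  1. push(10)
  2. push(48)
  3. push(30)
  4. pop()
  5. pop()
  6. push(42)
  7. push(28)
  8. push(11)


push(10) -> [10]
push(48) -> [10, 48]
push(30) -> [10, 48, 30]
pop()->30, [10, 48]
pop()->48, [10]
push(42) -> [10, 42]
push(28) -> [10, 42, 28]
push(11) -> [10, 42, 28, 11]

Final stack: [10, 42, 28, 11]


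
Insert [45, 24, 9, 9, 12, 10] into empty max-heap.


Insert 45: [45]
Insert 24: [45, 24]
Insert 9: [45, 24, 9]
Insert 9: [45, 24, 9, 9]
Insert 12: [45, 24, 9, 9, 12]
Insert 10: [45, 24, 10, 9, 12, 9]

Final heap: [45, 24, 10, 9, 12, 9]


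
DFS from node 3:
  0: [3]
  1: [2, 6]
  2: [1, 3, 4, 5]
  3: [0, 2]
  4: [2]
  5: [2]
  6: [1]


Visit 3, push [2, 0]
Visit 0, push []
Visit 2, push [5, 4, 1]
Visit 1, push [6]
Visit 6, push []
Visit 4, push []
Visit 5, push []

DFS order: [3, 0, 2, 1, 6, 4, 5]


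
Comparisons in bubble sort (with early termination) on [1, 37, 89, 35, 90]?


Algorithm: bubble sort (with early termination)
Input: [1, 37, 89, 35, 90]
Sorted: [1, 35, 37, 89, 90]

9


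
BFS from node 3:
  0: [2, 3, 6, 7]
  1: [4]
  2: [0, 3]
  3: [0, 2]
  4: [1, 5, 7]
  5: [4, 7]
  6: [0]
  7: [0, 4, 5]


Visit 3, enqueue [0, 2]
Visit 0, enqueue [6, 7]
Visit 2, enqueue []
Visit 6, enqueue []
Visit 7, enqueue [4, 5]
Visit 4, enqueue [1]
Visit 5, enqueue []
Visit 1, enqueue []

BFS order: [3, 0, 2, 6, 7, 4, 5, 1]


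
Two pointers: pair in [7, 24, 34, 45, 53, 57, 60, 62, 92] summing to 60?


lo=0(7)+hi=8(92)=99
lo=0(7)+hi=7(62)=69
lo=0(7)+hi=6(60)=67
lo=0(7)+hi=5(57)=64
lo=0(7)+hi=4(53)=60

Yes: 7+53=60


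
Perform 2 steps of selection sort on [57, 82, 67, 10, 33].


Initial: [57, 82, 67, 10, 33]
Step 1: min=10 at 3
  Swap: [10, 82, 67, 57, 33]
Step 2: min=33 at 4
  Swap: [10, 33, 67, 57, 82]

After 2 steps: [10, 33, 67, 57, 82]


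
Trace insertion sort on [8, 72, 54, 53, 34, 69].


Initial: [8, 72, 54, 53, 34, 69]
Insert 72: [8, 72, 54, 53, 34, 69]
Insert 54: [8, 54, 72, 53, 34, 69]
Insert 53: [8, 53, 54, 72, 34, 69]
Insert 34: [8, 34, 53, 54, 72, 69]
Insert 69: [8, 34, 53, 54, 69, 72]

Sorted: [8, 34, 53, 54, 69, 72]


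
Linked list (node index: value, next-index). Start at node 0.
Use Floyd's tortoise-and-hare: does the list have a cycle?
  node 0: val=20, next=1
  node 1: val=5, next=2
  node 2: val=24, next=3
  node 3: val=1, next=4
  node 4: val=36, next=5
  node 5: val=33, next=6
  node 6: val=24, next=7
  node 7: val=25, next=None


Floyd's tortoise (slow, +1) and hare (fast, +2):
  init: slow=0, fast=0
  step 1: slow=1, fast=2
  step 2: slow=2, fast=4
  step 3: slow=3, fast=6
  step 4: fast 6->7->None, no cycle

Cycle: no


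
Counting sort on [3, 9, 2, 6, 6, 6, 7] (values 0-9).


Input: [3, 9, 2, 6, 6, 6, 7]
Counts: [0, 0, 1, 1, 0, 0, 3, 1, 0, 1]

Sorted: [2, 3, 6, 6, 6, 7, 9]


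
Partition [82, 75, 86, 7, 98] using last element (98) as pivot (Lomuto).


Pivot: 98
  82 <= 98: advance i (no swap)
  75 <= 98: advance i (no swap)
  86 <= 98: advance i (no swap)
  7 <= 98: advance i (no swap)
Place pivot at 4: [82, 75, 86, 7, 98]

Partitioned: [82, 75, 86, 7, 98]


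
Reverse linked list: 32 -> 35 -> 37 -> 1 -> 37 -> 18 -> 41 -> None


Step 1: curr=32, set curr.next=prev(None) | reversed so far: 32
Step 2: curr=35, set curr.next=prev(32) | reversed so far: 35 -> 32
Step 3: curr=37, set curr.next=prev(35) | reversed so far: 37 -> 35 -> 32
Step 4: curr=1, set curr.next=prev(37) | reversed so far: 1 -> 37 -> 35 -> 32
Step 5: curr=37, set curr.next=prev(1) | reversed so far: 37 -> 1 -> 37 -> 35 -> 32
Step 6: curr=18, set curr.next=prev(37) | reversed so far: 18 -> 37 -> 1 -> 37 -> 35 -> 32
Step 7: curr=41, set curr.next=prev(18) | reversed so far: 41 -> 18 -> 37 -> 1 -> 37 -> 35 -> 32

41 -> 18 -> 37 -> 1 -> 37 -> 35 -> 32 -> None


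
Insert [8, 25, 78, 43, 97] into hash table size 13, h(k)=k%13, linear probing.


Insert 8: h=8 -> slot 8
Insert 25: h=12 -> slot 12
Insert 78: h=0 -> slot 0
Insert 43: h=4 -> slot 4
Insert 97: h=6 -> slot 6

Table: [78, None, None, None, 43, None, 97, None, 8, None, None, None, 25]


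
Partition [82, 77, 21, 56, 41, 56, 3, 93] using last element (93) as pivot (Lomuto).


Pivot: 93
  82 <= 93: advance i (no swap)
  77 <= 93: advance i (no swap)
  21 <= 93: advance i (no swap)
  56 <= 93: advance i (no swap)
  41 <= 93: advance i (no swap)
  56 <= 93: advance i (no swap)
  3 <= 93: advance i (no swap)
Place pivot at 7: [82, 77, 21, 56, 41, 56, 3, 93]

Partitioned: [82, 77, 21, 56, 41, 56, 3, 93]


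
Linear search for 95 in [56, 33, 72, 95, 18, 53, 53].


i=0: 56!=95
i=1: 33!=95
i=2: 72!=95
i=3: 95==95 found!

Found at 3, 4 comps


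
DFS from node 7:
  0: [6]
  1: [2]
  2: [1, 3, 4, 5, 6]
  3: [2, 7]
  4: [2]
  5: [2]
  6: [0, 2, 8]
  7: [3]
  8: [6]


Visit 7, push [3]
Visit 3, push [2]
Visit 2, push [6, 5, 4, 1]
Visit 1, push []
Visit 4, push []
Visit 5, push []
Visit 6, push [8, 0]
Visit 0, push []
Visit 8, push []

DFS order: [7, 3, 2, 1, 4, 5, 6, 0, 8]


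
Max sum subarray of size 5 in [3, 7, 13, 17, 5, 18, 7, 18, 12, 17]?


[0:5]: 45
[1:6]: 60
[2:7]: 60
[3:8]: 65
[4:9]: 60
[5:10]: 72

Max: 72 at [5:10]


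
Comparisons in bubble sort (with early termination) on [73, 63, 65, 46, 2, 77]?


Algorithm: bubble sort (with early termination)
Input: [73, 63, 65, 46, 2, 77]
Sorted: [2, 46, 63, 65, 73, 77]

15


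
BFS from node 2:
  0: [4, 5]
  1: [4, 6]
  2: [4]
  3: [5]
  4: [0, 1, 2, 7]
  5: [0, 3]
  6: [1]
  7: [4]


Visit 2, enqueue [4]
Visit 4, enqueue [0, 1, 7]
Visit 0, enqueue [5]
Visit 1, enqueue [6]
Visit 7, enqueue []
Visit 5, enqueue [3]
Visit 6, enqueue []
Visit 3, enqueue []

BFS order: [2, 4, 0, 1, 7, 5, 6, 3]


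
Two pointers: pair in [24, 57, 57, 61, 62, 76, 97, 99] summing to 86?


lo=0(24)+hi=7(99)=123
lo=0(24)+hi=6(97)=121
lo=0(24)+hi=5(76)=100
lo=0(24)+hi=4(62)=86

Yes: 24+62=86


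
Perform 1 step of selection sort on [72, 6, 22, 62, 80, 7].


Initial: [72, 6, 22, 62, 80, 7]
Step 1: min=6 at 1
  Swap: [6, 72, 22, 62, 80, 7]

After 1 step: [6, 72, 22, 62, 80, 7]


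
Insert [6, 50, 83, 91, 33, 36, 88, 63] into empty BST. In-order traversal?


Insert 6: root
Insert 50: R from 6
Insert 83: R from 6 -> R from 50
Insert 91: R from 6 -> R from 50 -> R from 83
Insert 33: R from 6 -> L from 50
Insert 36: R from 6 -> L from 50 -> R from 33
Insert 88: R from 6 -> R from 50 -> R from 83 -> L from 91
Insert 63: R from 6 -> R from 50 -> L from 83

In-order: [6, 33, 36, 50, 63, 83, 88, 91]
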